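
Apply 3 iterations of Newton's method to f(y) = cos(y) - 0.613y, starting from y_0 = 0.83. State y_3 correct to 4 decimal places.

f'(y) = -sin(y) - 0.613
y_0 = 0.830000: f = 0.166086, f' = -1.350931 → y_1 = 0.830000 - (0.166086)/(-1.350931) = 0.952942
y_1 = 0.952942: f = -0.004865, f' = -1.428123 → y_2 = 0.952942 - (-0.004865)/(-1.428123) = 0.949535
y_2 = 0.949535: f = -0.000003, f' = -1.426145 → y_3 = 0.949535 - (-0.000003)/(-1.426145) = 0.949532

0.9495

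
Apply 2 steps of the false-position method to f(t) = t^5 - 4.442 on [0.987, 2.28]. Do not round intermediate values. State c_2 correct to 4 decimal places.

1.1242

False-position update: c = (a·f(b) − b·f(a))/(f(b) − f(a)); replace the endpoint whose sign matches f(c).
f(0.987000) = -3.505332, f(2.280000) = 57.171267
step 1: c = 1.061698, f(c) = -3.093024 < 0 → new bracket [1.061698, 2.280000]
step 2: c = 1.124226, f(c) = -2.646157 < 0 → new bracket [1.124226, 2.280000]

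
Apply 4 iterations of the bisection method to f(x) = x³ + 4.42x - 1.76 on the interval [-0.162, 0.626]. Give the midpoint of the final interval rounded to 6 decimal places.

f(-0.162000) = -2.480292, f(0.626000) = 1.252234 (opposite signs)
step 1: m = 0.232000, f(m) = -0.722073 < 0 → root in [0.232000, 0.626000]
step 2: m = 0.429000, f(m) = 0.215134 > 0 → root in [0.232000, 0.429000]
step 3: m = 0.330500, f(m) = -0.263089 < 0 → root in [0.330500, 0.429000]
step 4: m = 0.379750, f(m) = -0.026741 < 0 → root in [0.379750, 0.429000]
Midpoint of [0.379750, 0.429000] = 0.404375

0.404375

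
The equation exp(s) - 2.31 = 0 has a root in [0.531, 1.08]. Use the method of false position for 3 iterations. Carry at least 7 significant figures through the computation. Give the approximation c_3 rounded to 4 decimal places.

0.8367

False-position update: c = (a·f(b) − b·f(a))/(f(b) − f(a)); replace the endpoint whose sign matches f(c).
f(0.531000) = -0.609368, f(1.080000) = 0.634680
step 1: c = 0.799915, f(c) = -0.084648 < 0 → new bracket [0.799915, 1.080000]
step 2: c = 0.832875, f(c) = -0.010080 < 0 → new bracket [0.832875, 1.080000]
step 3: c = 0.836738, f(c) = -0.001177 < 0 → new bracket [0.836738, 1.080000]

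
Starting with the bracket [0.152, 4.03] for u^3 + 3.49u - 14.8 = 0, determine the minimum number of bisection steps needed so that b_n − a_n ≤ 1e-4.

16

Initial width b − a = 4.03 − 0.152 = 3.878000.
After n steps the width is (b−a)/2^n; need (b−a)/2^n ≤ 1e-4.
So n ≥ log₂(3.878000/1e-4) = log₂(38780.0000) ≈ 15.2430.
Hence n = 16.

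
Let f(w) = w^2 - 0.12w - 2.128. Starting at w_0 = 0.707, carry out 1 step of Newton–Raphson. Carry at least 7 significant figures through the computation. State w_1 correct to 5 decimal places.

2.03080

f'(w) = 2w - 0.12
w_0 = 0.707000: f = -1.712991, f' = 1.294000 → w_1 = 0.707000 - (-1.712991)/(1.294000) = 2.030795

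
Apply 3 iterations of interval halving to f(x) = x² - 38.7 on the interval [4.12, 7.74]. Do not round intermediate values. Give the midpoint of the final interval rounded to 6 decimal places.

6.156250

f(4.120000) = -21.725600, f(7.740000) = 21.207600 (opposite signs)
step 1: m = 5.930000, f(m) = -3.535100 < 0 → root in [5.930000, 7.740000]
step 2: m = 6.835000, f(m) = 8.017225 > 0 → root in [5.930000, 6.835000]
step 3: m = 6.382500, f(m) = 2.036306 > 0 → root in [5.930000, 6.382500]
Midpoint of [5.930000, 6.382500] = 6.156250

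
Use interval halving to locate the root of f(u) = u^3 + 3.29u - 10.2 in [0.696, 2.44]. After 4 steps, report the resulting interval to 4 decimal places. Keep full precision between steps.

f(0.696000) = -7.573006, f(2.440000) = 12.354384 (opposite signs)
step 1: m = 1.568000, f(m) = -1.186158 < 0 → root in [1.568000, 2.440000]
step 2: m = 2.004000, f(m) = 4.441256 > 0 → root in [1.568000, 2.004000]
step 3: m = 1.786000, f(m) = 1.372916 > 0 → root in [1.568000, 1.786000]
step 4: m = 1.677000, f(m) = 0.033606 > 0 → root in [1.568000, 1.677000]

[1.5680, 1.6770]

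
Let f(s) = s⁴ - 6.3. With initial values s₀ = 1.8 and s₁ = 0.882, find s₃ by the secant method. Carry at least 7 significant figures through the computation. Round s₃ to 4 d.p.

f(s_0) = 4.197600, f(s_1) = -5.694834
s_2 = 0.882000 - (-5.694834)·(0.882000 - 1.800000)/(-5.694834 - (4.197600)) = 1.410470; f(s_2) = -2.342182
s_3 = 1.410470 - (-2.342182)·(1.410470 - 0.882000)/(-2.342182 - (-5.694834)) = 1.779663; f(s_3) = 3.731152

1.7797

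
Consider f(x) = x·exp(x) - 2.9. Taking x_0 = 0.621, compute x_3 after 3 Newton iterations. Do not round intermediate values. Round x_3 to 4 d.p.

f'(x) = (x + 1)·exp(x)
x_0 = 0.621000: f = -1.744451, f' = 3.016337 → x_1 = 0.621000 - (-1.744451)/(3.016337) = 1.199334
x_1 = 1.199334: f = 1.079279, f' = 7.297186 → x_2 = 1.199334 - (1.079279)/(7.297186) = 1.051431
x_2 = 1.051431: f = 0.108924, f' = 5.870666 → x_3 = 1.051431 - (0.108924)/(5.870666) = 1.032877

1.0329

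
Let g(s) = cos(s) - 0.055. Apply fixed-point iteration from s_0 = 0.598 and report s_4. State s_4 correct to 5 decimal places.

s_1 = g(0.598000) = 0.771463
s_2 = g(0.771463) = 0.661891
s_3 = g(0.661891) = 0.733831
s_4 = g(0.733831) = 0.687614

0.68761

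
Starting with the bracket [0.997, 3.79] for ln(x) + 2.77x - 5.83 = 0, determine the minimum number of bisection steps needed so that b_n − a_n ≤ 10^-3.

Initial width b − a = 3.79 − 0.997 = 2.793000.
After n steps the width is (b−a)/2^n; need (b−a)/2^n ≤ 10^-3.
So n ≥ log₂(2.793000/10^-3) = log₂(2793.0000) ≈ 11.4476.
Hence n = 12.

12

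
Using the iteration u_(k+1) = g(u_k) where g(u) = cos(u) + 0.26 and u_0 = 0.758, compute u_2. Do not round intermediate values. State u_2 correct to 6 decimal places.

u_1 = g(0.758000) = 0.986212
u_2 = g(0.986212) = 0.811852

0.811852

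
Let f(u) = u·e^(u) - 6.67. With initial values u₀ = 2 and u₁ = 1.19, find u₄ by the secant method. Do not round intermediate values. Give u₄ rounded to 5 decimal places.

1.49360

Secant update: u_(k+1) = u_k − f(u_k)·(u_k − u_(k-1))/(f(u_k) − f(u_(k-1))).
f(u_0) = 8.108112, f(u_1) = -2.758373
u_2 = 1.190000 - (-2.758373)·(1.190000 - 2.000000)/(-2.758373 - (8.108112)) = 1.395612; f(u_2) = -1.035291
u_3 = 1.395612 - (-1.035291)·(1.395612 - 1.190000)/(-1.035291 - (-2.758373)) = 1.519152; f(u_3) = 0.270014
u_4 = 1.519152 - (0.270014)·(1.519152 - 1.395612)/(0.270014 - (-1.035291)) = 1.493596; f(u_4) = -0.018892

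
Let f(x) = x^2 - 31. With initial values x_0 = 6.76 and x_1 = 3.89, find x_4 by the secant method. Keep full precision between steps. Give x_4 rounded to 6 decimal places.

f(x_0) = 14.697600, f(x_1) = -15.867900
x_2 = 3.890000 - (-15.867900)·(3.890000 - 6.760000)/(-15.867900 - (14.697600)) = 5.379944; f(x_2) = -2.056206
x_3 = 5.379944 - (-2.056206)·(5.379944 - 3.890000)/(-2.056206 - (-15.867900)) = 5.601758; f(x_3) = 0.379692
x_4 = 5.601758 - (0.379692)·(5.601758 - 5.379944)/(0.379692 - (-2.056206)) = 5.567183; f(x_4) = -0.006474

5.567183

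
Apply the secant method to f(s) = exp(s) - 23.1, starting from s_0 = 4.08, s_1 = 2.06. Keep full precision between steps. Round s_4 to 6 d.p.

3.057929

f(s_0) = 36.045470, f(s_1) = -15.254030
s_2 = 2.060000 - (-15.254030)·(2.060000 - 4.080000)/(-15.254030 - (36.045470)) = 2.660652; f(s_2) = -8.794388
s_3 = 2.660652 - (-8.794388)·(2.660652 - 2.060000)/(-8.794388 - (-15.254030)) = 3.478401; f(s_3) = 9.307858
s_4 = 3.478401 - (9.307858)·(3.478401 - 2.660652)/(9.307858 - (-8.794388)) = 3.057929; f(s_4) = -1.816573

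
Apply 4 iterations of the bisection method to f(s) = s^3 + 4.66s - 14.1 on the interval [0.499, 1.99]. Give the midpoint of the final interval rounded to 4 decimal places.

f(0.499000) = -11.650409, f(1.990000) = 3.053999 (opposite signs)
step 1: m = 1.244500, f(m) = -6.373173 < 0 → root in [1.244500, 1.990000]
step 2: m = 1.617250, f(m) = -2.333702 < 0 → root in [1.617250, 1.990000]
step 3: m = 1.803625, f(m) = 0.172199 > 0 → root in [1.617250, 1.803625]
step 4: m = 1.710437, f(m) = -1.125311 < 0 → root in [1.710437, 1.803625]
Midpoint of [1.710437, 1.803625] = 1.757031

1.7570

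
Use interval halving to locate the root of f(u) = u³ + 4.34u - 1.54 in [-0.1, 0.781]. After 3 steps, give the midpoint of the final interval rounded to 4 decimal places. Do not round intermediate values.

0.3956

f(-0.100000) = -1.975000, f(0.781000) = 2.325920 (opposite signs)
step 1: m = 0.340500, f(m) = -0.022752 < 0 → root in [0.340500, 0.781000]
step 2: m = 0.560750, f(m) = 1.069978 > 0 → root in [0.340500, 0.560750]
step 3: m = 0.450625, f(m) = 0.507218 > 0 → root in [0.340500, 0.450625]
Midpoint of [0.340500, 0.450625] = 0.395563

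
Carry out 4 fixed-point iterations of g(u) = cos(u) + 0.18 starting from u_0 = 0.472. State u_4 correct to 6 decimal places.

0.745076

u_1 = g(0.472000) = 1.070661
u_2 = g(1.070661) = 0.659545
u_3 = g(0.659545) = 0.970271
u_4 = g(0.970271) = 0.745076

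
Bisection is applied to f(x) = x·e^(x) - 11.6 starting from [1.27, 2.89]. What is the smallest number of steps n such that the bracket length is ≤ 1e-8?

Initial width b − a = 2.89 − 1.27 = 1.620000.
After n steps the width is (b−a)/2^n; need (b−a)/2^n ≤ 1e-8.
So n ≥ log₂(1.620000/1e-8) = log₂(162000000.0000) ≈ 27.2714.
Hence n = 28.

28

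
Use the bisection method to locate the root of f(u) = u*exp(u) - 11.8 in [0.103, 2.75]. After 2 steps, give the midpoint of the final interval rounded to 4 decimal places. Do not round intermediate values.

1.7574

f(0.103000) = -11.685825, f(2.750000) = 31.217238 (opposite signs)
step 1: m = 1.426500, f(m) = -5.859912 < 0 → root in [1.426500, 2.750000]
step 2: m = 2.088250, f(m) = 5.053804 > 0 → root in [1.426500, 2.088250]
Midpoint of [1.426500, 2.088250] = 1.757375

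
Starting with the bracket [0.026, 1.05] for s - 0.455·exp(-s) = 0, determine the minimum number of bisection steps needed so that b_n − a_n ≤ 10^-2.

Initial width b − a = 1.05 − 0.026 = 1.024000.
After n steps the width is (b−a)/2^n; need (b−a)/2^n ≤ 10^-2.
So n ≥ log₂(1.024000/10^-2) = log₂(102.4000) ≈ 6.6781.
Hence n = 7.

7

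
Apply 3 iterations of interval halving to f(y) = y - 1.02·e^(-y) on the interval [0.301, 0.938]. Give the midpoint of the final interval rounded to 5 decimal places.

f(0.301000) = -0.453879, f(0.938000) = 0.538762 (opposite signs)
step 1: m = 0.619500, f(m) = 0.070522 > 0 → root in [0.301000, 0.619500]
step 2: m = 0.460250, f(m) = -0.183498 < 0 → root in [0.460250, 0.619500]
step 3: m = 0.539875, f(m) = -0.054603 < 0 → root in [0.539875, 0.619500]
Midpoint of [0.539875, 0.619500] = 0.579687

0.57969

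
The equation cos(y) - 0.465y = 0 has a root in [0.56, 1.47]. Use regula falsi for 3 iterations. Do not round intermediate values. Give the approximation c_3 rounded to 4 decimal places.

f(0.560000) = 0.586855, f(1.470000) = -0.582924
step 1: c = 1.016529, f(c) = 0.053635 > 0 → new bracket [1.016529, 1.470000]
step 2: c = 1.054737, f(c) = 0.003004 > 0 → new bracket [1.054737, 1.470000]
step 3: c = 1.056866, f(c) = 0.000161 > 0 → new bracket [1.056866, 1.470000]

1.0569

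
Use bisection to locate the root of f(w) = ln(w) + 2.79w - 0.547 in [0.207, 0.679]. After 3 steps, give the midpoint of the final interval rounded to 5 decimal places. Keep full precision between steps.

f(0.207000) = -1.544506, f(0.679000) = 0.960276 (opposite signs)
step 1: m = 0.443000, f(m) = -0.125216 < 0 → root in [0.443000, 0.679000]
step 2: m = 0.561000, f(m) = 0.440156 > 0 → root in [0.443000, 0.561000]
step 3: m = 0.502000, f(m) = 0.164425 > 0 → root in [0.443000, 0.502000]
Midpoint of [0.443000, 0.502000] = 0.472500

0.47250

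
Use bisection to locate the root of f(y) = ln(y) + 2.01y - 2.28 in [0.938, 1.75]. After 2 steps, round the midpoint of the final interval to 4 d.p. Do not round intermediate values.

f(0.938000) = -0.458625, f(1.750000) = 1.797116 (opposite signs)
step 1: m = 1.344000, f(m) = 0.717090 > 0 → root in [0.938000, 1.344000]
step 2: m = 1.141000, f(m) = 0.145315 > 0 → root in [0.938000, 1.141000]
Midpoint of [0.938000, 1.141000] = 1.039500

1.0395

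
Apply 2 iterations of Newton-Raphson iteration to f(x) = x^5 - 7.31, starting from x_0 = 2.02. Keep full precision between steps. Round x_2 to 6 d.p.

1.536533

f'(x) = 5x^4
x_0 = 2.020000: f = 26.322322, f' = 83.248321 → x_1 = 2.020000 - (26.322322)/(83.248321) = 1.703810
x_1 = 1.703810: f = 7.048375, f' = 42.136089 → x_2 = 1.703810 - (7.048375)/(42.136089) = 1.536533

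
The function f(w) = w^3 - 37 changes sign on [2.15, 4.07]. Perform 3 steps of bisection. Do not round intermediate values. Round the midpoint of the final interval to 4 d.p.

3.2300

f(2.150000) = -27.061625, f(4.070000) = 30.419143 (opposite signs)
step 1: m = 3.110000, f(m) = -6.919769 < 0 → root in [3.110000, 4.070000]
step 2: m = 3.590000, f(m) = 9.268279 > 0 → root in [3.110000, 3.590000]
step 3: m = 3.350000, f(m) = 0.595375 > 0 → root in [3.110000, 3.350000]
Midpoint of [3.110000, 3.350000] = 3.230000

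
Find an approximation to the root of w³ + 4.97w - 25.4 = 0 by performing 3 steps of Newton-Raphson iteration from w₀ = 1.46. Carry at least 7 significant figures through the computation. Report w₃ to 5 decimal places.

2.38474

f'(w) = 3w² + 4.97
w_0 = 1.460000: f = -15.031664, f' = 11.364800 → w_1 = 1.460000 - (-15.031664)/(11.364800) = 2.782651
w_1 = 2.782651: f = 9.976250, f' = 28.199440 → w_2 = 2.782651 - (9.976250)/(28.199440) = 2.428876
w_2 = 2.428876: f = 1.000524, f' = 22.668319 → w_3 = 2.428876 - (1.000524)/(22.668319) = 2.384739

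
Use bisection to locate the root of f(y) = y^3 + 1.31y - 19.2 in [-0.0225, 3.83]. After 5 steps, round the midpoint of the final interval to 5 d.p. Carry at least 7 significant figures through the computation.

2.56590

f(-0.022500) = -19.229486, f(3.830000) = 41.999187 (opposite signs)
step 1: m = 1.903750, f(m) = -9.806395 < 0 → root in [1.903750, 3.830000]
step 2: m = 2.866875, f(m) = 8.118372 > 0 → root in [1.903750, 2.866875]
step 3: m = 2.385313, f(m) = -2.503491 < 0 → root in [2.385313, 2.866875]
step 4: m = 2.626094, f(m) = 2.350693 > 0 → root in [2.385313, 2.626094]
step 5: m = 2.505703, f(m) = -0.185351 < 0 → root in [2.505703, 2.626094]
Midpoint of [2.505703, 2.626094] = 2.565898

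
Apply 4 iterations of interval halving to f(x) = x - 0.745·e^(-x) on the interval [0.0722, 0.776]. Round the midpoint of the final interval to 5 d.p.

f(0.072200) = -0.620907, f(0.776000) = 0.433119 (opposite signs)
step 1: m = 0.424100, f(m) = -0.063397 < 0 → root in [0.424100, 0.776000]
step 2: m = 0.600050, f(m) = 0.191206 > 0 → root in [0.424100, 0.600050]
step 3: m = 0.512075, f(m) = 0.065633 > 0 → root in [0.424100, 0.512075]
step 4: m = 0.468088, f(m) = 0.001569 > 0 → root in [0.424100, 0.468088]
Midpoint of [0.424100, 0.468088] = 0.446094

0.44609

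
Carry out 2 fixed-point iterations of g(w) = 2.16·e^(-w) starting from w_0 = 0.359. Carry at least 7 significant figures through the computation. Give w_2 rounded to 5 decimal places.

0.47789

w_1 = g(0.359000) = 1.508489
w_2 = g(1.508489) = 0.477887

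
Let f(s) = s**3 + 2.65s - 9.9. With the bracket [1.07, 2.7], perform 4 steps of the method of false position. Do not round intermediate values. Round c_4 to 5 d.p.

f(1.070000) = -5.839457, f(2.700000) = 16.938000
step 1: c = 1.487883, f(c) = -2.663240 < 0 → new bracket [1.487883, 2.700000]
step 2: c = 1.652575, f(c) = -1.007491 < 0 → new bracket [1.652575, 2.700000]
step 3: c = 1.711379, f(c) = -0.352529 < 0 → new bracket [1.711379, 2.700000]
step 4: c = 1.731535, f(c) = -0.119915 < 0 → new bracket [1.731535, 2.700000]

1.73154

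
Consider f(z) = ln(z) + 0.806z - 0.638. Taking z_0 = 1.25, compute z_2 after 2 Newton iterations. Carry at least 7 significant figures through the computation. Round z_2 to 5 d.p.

f'(z) = 1/z + 0.806
z_0 = 1.250000: f = 0.592644, f' = 1.606000 → z_1 = 1.250000 - (0.592644)/(1.606000) = 0.880982
z_1 = 0.880982: f = -0.054647, f' = 1.941097 → z_2 = 0.880982 - (-0.054647)/(1.941097) = 0.909134

0.90913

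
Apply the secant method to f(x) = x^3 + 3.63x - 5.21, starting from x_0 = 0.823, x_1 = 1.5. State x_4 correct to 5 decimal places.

f(x_0) = -1.665068, f(x_1) = 3.610000
x_2 = 1.500000 - (3.610000)·(1.500000 - 0.823000)/(3.610000 - (-1.665068)) = 1.036694; f(x_2) = -0.332629
x_3 = 1.036694 - (-0.332629)·(1.036694 - 1.500000)/(-0.332629 - (3.610000)) = 1.075782; f(x_3) = -0.059901
x_4 = 1.075782 - (-0.059901)·(1.075782 - 1.036694)/(-0.059901 - (-0.332629)) = 1.084367; f(x_4) = 0.001308

1.08437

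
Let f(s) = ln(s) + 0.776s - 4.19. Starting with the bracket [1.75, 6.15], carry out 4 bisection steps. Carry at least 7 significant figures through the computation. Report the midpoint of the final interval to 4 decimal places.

f(1.750000) = -2.272384, f(6.150000) = 2.398852 (opposite signs)
step 1: m = 3.950000, f(m) = 0.248916 > 0 → root in [1.750000, 3.950000]
step 2: m = 2.850000, f(m) = -0.931081 < 0 → root in [2.850000, 3.950000]
step 3: m = 3.400000, f(m) = -0.327825 < 0 → root in [3.400000, 3.950000]
step 4: m = 3.675000, f(m) = -0.036647 < 0 → root in [3.675000, 3.950000]
Midpoint of [3.675000, 3.950000] = 3.812500

3.8125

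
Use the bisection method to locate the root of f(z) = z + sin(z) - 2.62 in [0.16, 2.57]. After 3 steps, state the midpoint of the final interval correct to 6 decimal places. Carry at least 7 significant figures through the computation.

f(0.160000) = -2.300682, f(2.570000) = 0.490972 (opposite signs)
step 1: m = 1.365000, f(m) = -0.276101 < 0 → root in [1.365000, 2.570000]
step 2: m = 1.967500, f(m) = 0.269840 > 0 → root in [1.365000, 1.967500]
step 3: m = 1.666250, f(m) = 0.041698 > 0 → root in [1.365000, 1.666250]
Midpoint of [1.365000, 1.666250] = 1.515625

1.515625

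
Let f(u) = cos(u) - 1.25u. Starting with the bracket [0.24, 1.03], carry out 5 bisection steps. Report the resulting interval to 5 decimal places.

f(0.240000) = 0.671338, f(1.030000) = -0.772681 (opposite signs)
step 1: m = 0.635000, f(m) = 0.011322 > 0 → root in [0.635000, 1.030000]
step 2: m = 0.832500, f(m) = -0.367596 < 0 → root in [0.635000, 0.832500]
step 3: m = 0.733750, f(m) = -0.174519 < 0 → root in [0.635000, 0.733750]
step 4: m = 0.684375, f(m) = -0.080654 < 0 → root in [0.635000, 0.684375]
step 5: m = 0.659687, f(m) = -0.034426 < 0 → root in [0.635000, 0.659687]

[0.63500, 0.65969]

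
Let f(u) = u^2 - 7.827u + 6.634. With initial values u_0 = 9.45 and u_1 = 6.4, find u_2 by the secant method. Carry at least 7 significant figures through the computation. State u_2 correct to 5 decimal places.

6.71145

f(u_0) = 21.971350, f(u_1) = -2.498800
u_2 = 6.400000 - (-2.498800)·(6.400000 - 9.450000)/(-2.498800 - (21.971350)) = 6.711455; f(u_2) = -0.852932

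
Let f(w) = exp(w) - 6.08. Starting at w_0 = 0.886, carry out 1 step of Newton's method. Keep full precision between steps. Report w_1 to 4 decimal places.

2.3928

Newton update: w ← w − f(w)/f'(w).
f'(w) = exp(w)
w_0 = 0.886000: f = -3.654591, f' = 2.425409 → w_1 = 0.886000 - (-3.654591)/(2.425409) = 2.392794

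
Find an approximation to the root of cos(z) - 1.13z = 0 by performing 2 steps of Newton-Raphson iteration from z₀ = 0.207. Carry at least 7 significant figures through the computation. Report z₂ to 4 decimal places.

0.6865

Newton update: z ← z − f(z)/f'(z).
f'(z) = -sin(z) - 1.13
z_0 = 0.207000: f = 0.744742, f' = -1.335525 → z_1 = 0.207000 - (0.744742)/(-1.335525) = 0.764640
z_1 = 0.764640: f = -0.142411, f' = -1.822277 → z_2 = 0.764640 - (-0.142411)/(-1.822277) = 0.686490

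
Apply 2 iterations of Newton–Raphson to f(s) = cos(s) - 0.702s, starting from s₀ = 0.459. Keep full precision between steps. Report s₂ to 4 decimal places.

f'(s) = -sin(s) - 0.702
s_0 = 0.459000: f = 0.574278, f' = -1.145052 → s_1 = 0.459000 - (0.574278)/(-1.145052) = 0.960530
s_1 = 0.960530: f = -0.101207, f' = -1.521495 → s_2 = 0.960530 - (-0.101207)/(-1.521495) = 0.894012

0.8940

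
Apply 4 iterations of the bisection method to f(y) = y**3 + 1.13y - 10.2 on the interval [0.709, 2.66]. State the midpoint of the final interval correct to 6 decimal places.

1.989344

f(0.709000) = -9.042429, f(2.660000) = 11.626896 (opposite signs)
step 1: m = 1.684500, f(m) = -3.516678 < 0 → root in [1.684500, 2.660000]
step 2: m = 2.172250, f(m) = 2.504774 > 0 → root in [1.684500, 2.172250]
step 3: m = 1.928375, f(m) = -0.850023 < 0 → root in [1.928375, 2.172250]
step 4: m = 2.050312, f(m) = 0.735919 > 0 → root in [1.928375, 2.050312]
Midpoint of [1.928375, 2.050312] = 1.989344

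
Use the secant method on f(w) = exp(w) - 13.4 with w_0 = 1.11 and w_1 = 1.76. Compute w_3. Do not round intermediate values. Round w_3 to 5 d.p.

f(w_0) = -10.365642, f(w_1) = -7.587563
w_2 = 1.760000 - (-7.587563)·(1.760000 - 1.110000)/(-7.587563 - (-10.365642)) = 3.535297; f(w_2) = 20.905207
w_3 = 3.535297 - (20.905207)·(3.535297 - 1.760000)/(20.905207 - (-7.587563)) = 2.232758; f(w_3) = -4.074452

2.23276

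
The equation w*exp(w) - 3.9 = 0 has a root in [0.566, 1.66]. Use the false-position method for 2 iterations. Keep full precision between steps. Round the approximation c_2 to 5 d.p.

f(0.566000) = -2.903156, f(1.660000) = 4.830456
step 1: c = 0.976682, f(c) = -1.306295 < 0 → new bracket [0.976682, 1.660000]
step 2: c = 1.122136, f(c) = -0.453464 < 0 → new bracket [1.122136, 1.660000]

1.12214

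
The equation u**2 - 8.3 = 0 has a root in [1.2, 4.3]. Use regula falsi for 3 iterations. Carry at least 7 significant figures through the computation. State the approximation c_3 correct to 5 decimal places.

False-position update: c = (a·f(b) − b·f(a))/(f(b) − f(a)); replace the endpoint whose sign matches f(c).
f(1.200000) = -6.860000, f(4.300000) = 10.190000
step 1: c = 2.447273, f(c) = -2.310856 < 0 → new bracket [2.447273, 4.300000]
step 2: c = 2.789760, f(c) = -0.517238 < 0 → new bracket [2.789760, 4.300000]
step 3: c = 2.862716, f(c) = -0.104858 < 0 → new bracket [2.862716, 4.300000]

2.86272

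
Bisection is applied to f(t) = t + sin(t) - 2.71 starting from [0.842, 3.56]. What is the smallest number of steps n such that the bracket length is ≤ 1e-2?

Initial width b − a = 3.56 − 0.842 = 2.718000.
After n steps the width is (b−a)/2^n; need (b−a)/2^n ≤ 1e-2.
So n ≥ log₂(2.718000/1e-2) = log₂(271.8000) ≈ 8.0864.
Hence n = 9.

9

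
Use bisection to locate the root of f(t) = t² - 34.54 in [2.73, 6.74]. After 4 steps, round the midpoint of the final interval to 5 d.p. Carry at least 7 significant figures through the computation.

5.86281

f(2.730000) = -27.087100, f(6.740000) = 10.887600 (opposite signs)
step 1: m = 4.735000, f(m) = -12.119775 < 0 → root in [4.735000, 6.740000]
step 2: m = 5.737500, f(m) = -1.621094 < 0 → root in [5.737500, 6.740000]
step 3: m = 6.238750, f(m) = 4.382002 > 0 → root in [5.737500, 6.238750]
step 4: m = 5.988125, f(m) = 1.317641 > 0 → root in [5.737500, 5.988125]
Midpoint of [5.737500, 5.988125] = 5.862813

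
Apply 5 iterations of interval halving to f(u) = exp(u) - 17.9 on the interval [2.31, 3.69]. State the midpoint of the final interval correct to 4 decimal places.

f(2.310000) = -7.825575, f(3.690000) = 22.144847 (opposite signs)
step 1: m = 3.000000, f(m) = 2.185537 > 0 → root in [2.310000, 3.000000]
step 2: m = 2.655000, f(m) = -3.675014 < 0 → root in [2.655000, 3.000000]
step 3: m = 2.827500, f(m) = -0.996850 < 0 → root in [2.827500, 3.000000]
step 4: m = 2.913750, f(m) = 0.525766 > 0 → root in [2.827500, 2.913750]
step 5: m = 2.870625, f(m) = -0.251955 < 0 → root in [2.870625, 2.913750]
Midpoint of [2.870625, 2.913750] = 2.892188

2.8922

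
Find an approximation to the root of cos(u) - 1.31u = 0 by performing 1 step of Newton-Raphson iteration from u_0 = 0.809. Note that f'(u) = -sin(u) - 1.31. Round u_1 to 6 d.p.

0.627269

Newton update: u ← u − f(u)/f'(u).
u_0 = 0.809000: f = -0.369568, f' = -2.033597 → u_1 = 0.809000 - (-0.369568)/(-2.033597) = 0.627269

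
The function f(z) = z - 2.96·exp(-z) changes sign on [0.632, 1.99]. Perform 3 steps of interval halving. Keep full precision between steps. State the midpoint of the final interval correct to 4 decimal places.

1.0564

f(0.632000) = -0.941322, f(1.990000) = 1.585382 (opposite signs)
step 1: m = 1.311000, f(m) = 0.513131 > 0 → root in [0.632000, 1.311000]
step 2: m = 0.971500, f(m) = -0.148904 < 0 → root in [0.971500, 1.311000]
step 3: m = 1.141250, f(m) = 0.195768 > 0 → root in [0.971500, 1.141250]
Midpoint of [0.971500, 1.141250] = 1.056375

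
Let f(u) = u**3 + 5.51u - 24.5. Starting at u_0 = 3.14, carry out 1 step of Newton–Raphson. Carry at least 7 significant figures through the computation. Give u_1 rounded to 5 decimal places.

f'(u) = 3u**2 + 5.51
u_0 = 3.140000: f = 23.760544, f' = 35.088800 → u_1 = 3.140000 - (23.760544)/(35.088800) = 2.462845

2.46285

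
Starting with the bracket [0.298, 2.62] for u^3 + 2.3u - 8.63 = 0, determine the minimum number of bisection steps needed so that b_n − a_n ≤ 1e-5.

Initial width b − a = 2.62 − 0.298 = 2.322000.
After n steps the width is (b−a)/2^n; need (b−a)/2^n ≤ 1e-5.
So n ≥ log₂(2.322000/1e-5) = log₂(232200.0000) ≈ 17.8250.
Hence n = 18.

18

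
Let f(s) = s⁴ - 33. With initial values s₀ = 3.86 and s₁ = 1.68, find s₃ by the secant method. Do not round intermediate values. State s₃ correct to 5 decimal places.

2.73460

f(s_0) = 188.998080, f(s_1) = -25.034058
s_2 = 1.680000 - (-25.034058)·(1.680000 - 3.860000)/(-25.034058 - (188.998080)) = 1.934982; f(s_2) = -18.981314
s_3 = 1.934982 - (-18.981314)·(1.934982 - 1.680000)/(-18.981314 - (-25.034058)) = 2.734600; f(s_3) = 22.921022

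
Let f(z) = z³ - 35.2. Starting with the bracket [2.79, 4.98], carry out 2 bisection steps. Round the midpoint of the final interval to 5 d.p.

3.06375

f(2.790000) = -13.482361, f(4.980000) = 88.305992 (opposite signs)
step 1: m = 3.885000, f(m) = 23.437179 > 0 → root in [2.790000, 3.885000]
step 2: m = 3.337500, f(m) = 1.976100 > 0 → root in [2.790000, 3.337500]
Midpoint of [2.790000, 3.337500] = 3.063750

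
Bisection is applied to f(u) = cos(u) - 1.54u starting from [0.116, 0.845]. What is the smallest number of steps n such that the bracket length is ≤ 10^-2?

Initial width b − a = 0.845 − 0.116 = 0.729000.
After n steps the width is (b−a)/2^n; need (b−a)/2^n ≤ 10^-2.
So n ≥ log₂(0.729000/10^-2) = log₂(72.9000) ≈ 6.1878.
Hence n = 7.

7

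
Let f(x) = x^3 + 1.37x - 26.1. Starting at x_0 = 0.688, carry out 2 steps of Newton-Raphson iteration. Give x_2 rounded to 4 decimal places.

6.4547

f'(x) = 3x^2 + 1.37
x_0 = 0.688000: f = -24.831779, f' = 2.790032 → x_1 = 0.688000 - (-24.831779)/(2.790032) = 9.588177
x_1 = 9.588177: f = 868.507072, f' = 277.169429 → x_2 = 9.588177 - (868.507072)/(277.169429) = 6.454689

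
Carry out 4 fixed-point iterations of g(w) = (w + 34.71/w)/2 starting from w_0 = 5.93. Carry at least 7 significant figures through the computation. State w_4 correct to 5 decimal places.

w_1 = g(5.930000) = 5.891644
w_2 = g(5.891644) = 5.891519
w_3 = g(5.891519) = 5.891519
w_4 = g(5.891519) = 5.891519

5.89152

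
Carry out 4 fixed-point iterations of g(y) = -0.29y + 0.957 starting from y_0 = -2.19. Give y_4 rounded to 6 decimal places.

y_1 = g(-2.190000) = 1.592100
y_2 = g(1.592100) = 0.495291
y_3 = g(0.495291) = 0.813366
y_4 = g(0.813366) = 0.721124

0.721124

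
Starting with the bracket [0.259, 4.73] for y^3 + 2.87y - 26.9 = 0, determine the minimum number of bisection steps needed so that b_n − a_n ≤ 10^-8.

Initial width b − a = 4.73 − 0.259 = 4.471000.
After n steps the width is (b−a)/2^n; need (b−a)/2^n ≤ 10^-8.
So n ≥ log₂(4.471000/10^-8) = log₂(447100000.0000) ≈ 28.7360.
Hence n = 29.

29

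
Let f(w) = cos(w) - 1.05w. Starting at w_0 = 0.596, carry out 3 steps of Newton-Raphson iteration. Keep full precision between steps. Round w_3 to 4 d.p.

0.7175

Newton update: w ← w − f(w)/f'(w).
f'(w) = -sin(w) - 1.05
w_0 = 0.596000: f = 0.201788, f' = -1.611337 → w_1 = 0.596000 - (0.201788)/(-1.611337) = 0.721230
w_1 = 0.721230: f = -0.006297, f' = -1.710309 → w_2 = 0.721230 - (-0.006297)/(-1.710309) = 0.717548
w_2 = 0.717548: f = -0.000005, f' = -1.707539 → w_3 = 0.717548 - (-0.000005)/(-1.707539) = 0.717545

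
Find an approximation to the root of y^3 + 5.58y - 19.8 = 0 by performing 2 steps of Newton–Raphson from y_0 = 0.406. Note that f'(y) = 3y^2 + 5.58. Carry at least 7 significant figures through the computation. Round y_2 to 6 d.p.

y_0 = 0.406000: f = -17.467597, f' = 6.074508 → y_1 = 0.406000 - (-17.467597)/(6.074508) = 3.281557
y_1 = 3.281557: f = 33.848933, f' = 37.885857 → y_2 = 3.281557 - (33.848933)/(37.885857) = 2.388112

2.388112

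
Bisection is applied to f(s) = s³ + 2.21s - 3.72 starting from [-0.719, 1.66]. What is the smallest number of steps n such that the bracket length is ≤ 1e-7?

Initial width b − a = 1.66 − -0.719 = 2.379000.
After n steps the width is (b−a)/2^n; need (b−a)/2^n ≤ 1e-7.
So n ≥ log₂(2.379000/1e-7) = log₂(23790000.0000) ≈ 24.5039.
Hence n = 25.

25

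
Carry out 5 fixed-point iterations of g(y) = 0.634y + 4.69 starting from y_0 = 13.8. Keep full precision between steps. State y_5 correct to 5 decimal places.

12.91519

y_1 = g(13.800000) = 13.439200
y_2 = g(13.439200) = 13.210453
y_3 = g(13.210453) = 13.065427
y_4 = g(13.065427) = 12.973481
y_5 = g(12.973481) = 12.915187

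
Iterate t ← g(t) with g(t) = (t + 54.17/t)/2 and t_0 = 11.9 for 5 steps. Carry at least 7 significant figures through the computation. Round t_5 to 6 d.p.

t_1 = g(11.900000) = 8.226050
t_2 = g(8.226050) = 7.405614
t_3 = g(7.405614) = 7.360167
t_4 = g(7.360167) = 7.360027
t_5 = g(7.360027) = 7.360027

7.360027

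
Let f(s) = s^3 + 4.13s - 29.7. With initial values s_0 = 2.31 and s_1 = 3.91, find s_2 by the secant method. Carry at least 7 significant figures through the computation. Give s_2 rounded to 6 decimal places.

f(s_0) = -7.833309, f(s_1) = 46.224771
s_2 = 3.910000 - (46.224771)·(3.910000 - 2.310000)/(46.224771 - (-7.833309)) = 2.541849; f(s_2) = -2.779294

2.541849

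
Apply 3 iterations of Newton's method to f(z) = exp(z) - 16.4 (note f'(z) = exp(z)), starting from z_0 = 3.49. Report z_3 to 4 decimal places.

2.7974

z_0 = 3.490000: f = 16.385948, f' = 32.785948 → z_1 = 3.490000 - (16.385948)/(32.785948) = 2.990214
z_1 = 2.990214: f = 3.489945, f' = 19.889945 → z_2 = 2.990214 - (3.489945)/(19.889945) = 2.814752
z_2 = 2.814752: f = 0.289029, f' = 16.689029 → z_3 = 2.814752 - (0.289029)/(16.689029) = 2.797433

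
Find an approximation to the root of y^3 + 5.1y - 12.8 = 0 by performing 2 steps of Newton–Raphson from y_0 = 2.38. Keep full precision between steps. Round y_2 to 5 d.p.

f'(y) = 3y^2 + 5.1
y_0 = 2.380000: f = 12.819272, f' = 22.093200 → y_1 = 2.380000 - (12.819272)/(22.093200) = 1.799764
y_1 = 1.799764: f = 2.208501, f' = 14.817450 → y_2 = 1.799764 - (2.208501)/(14.817450) = 1.650717

1.65072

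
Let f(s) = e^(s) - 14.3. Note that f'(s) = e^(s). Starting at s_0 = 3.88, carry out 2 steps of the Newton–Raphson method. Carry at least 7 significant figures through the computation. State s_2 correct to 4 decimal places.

s_0 = 3.880000: f = 34.124215, f' = 48.424215 → s_1 = 3.880000 - (34.124215)/(48.424215) = 3.175307
s_1 = 3.175307: f = 9.634162, f' = 23.934162 → s_2 = 3.175307 - (9.634162)/(23.934162) = 2.772779

2.7728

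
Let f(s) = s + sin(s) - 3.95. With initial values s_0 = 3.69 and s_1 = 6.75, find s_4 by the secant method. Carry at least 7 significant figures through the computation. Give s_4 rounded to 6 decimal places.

Secant update: s_(k+1) = s_k − f(s_k)·(s_k − s_(k-1))/(f(s_k) − f(s_(k-1))).
f(s_0) = -0.781329, f(s_1) = 3.250044
s_2 = 6.750000 - (3.250044)·(6.750000 - 3.690000)/(3.250044 - (-0.781329)) = 4.283065; f(s_2) = -0.576182
s_3 = 4.283065 - (-0.576182)·(4.283065 - 6.750000)/(-0.576182 - (3.250044)) = 4.654555; f(s_3) = -0.293773
s_4 = 4.654555 - (-0.293773)·(4.654555 - 4.283065)/(-0.293773 - (-0.576182)) = 5.040993; f(s_4) = 0.144500

5.040993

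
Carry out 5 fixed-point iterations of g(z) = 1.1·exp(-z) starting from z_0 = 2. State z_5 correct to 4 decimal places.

z_1 = g(2.000000) = 0.148869
z_2 = g(0.148869) = 0.947850
z_3 = g(0.947850) = 0.426331
z_4 = g(0.426331) = 0.718191
z_5 = g(0.718191) = 0.536397

0.5364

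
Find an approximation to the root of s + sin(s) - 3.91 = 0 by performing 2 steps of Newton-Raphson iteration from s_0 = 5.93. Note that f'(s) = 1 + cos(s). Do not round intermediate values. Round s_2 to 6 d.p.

4.904201

Newton update: s ← s − f(s)/f'(s).
s_0 = 5.930000: f = 1.674112, f' = 1.938276 → s_1 = 5.930000 - (1.674112)/(1.938276) = 5.066288
s_1 = 5.066288: f = 0.218260, f' = 1.346558 → s_2 = 5.066288 - (0.218260)/(1.346558) = 4.904201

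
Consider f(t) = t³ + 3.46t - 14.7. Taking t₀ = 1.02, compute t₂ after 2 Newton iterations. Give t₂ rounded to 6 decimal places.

2.085845

Newton update: t ← t − f(t)/f'(t).
f'(t) = 3t² + 3.46
t_0 = 1.020000: f = -10.109592, f' = 6.581200 → t_1 = 1.020000 - (-10.109592)/(6.581200) = 2.556132
t_1 = 2.556132: f = 10.845500, f' = 23.061433 → t_2 = 2.556132 - (10.845500)/(23.061433) = 2.085845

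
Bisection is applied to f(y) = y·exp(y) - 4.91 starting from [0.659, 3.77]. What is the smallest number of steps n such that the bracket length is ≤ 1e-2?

Initial width b − a = 3.77 − 0.659 = 3.111000.
After n steps the width is (b−a)/2^n; need (b−a)/2^n ≤ 1e-2.
So n ≥ log₂(3.111000/1e-2) = log₂(311.1000) ≈ 8.2812.
Hence n = 9.

9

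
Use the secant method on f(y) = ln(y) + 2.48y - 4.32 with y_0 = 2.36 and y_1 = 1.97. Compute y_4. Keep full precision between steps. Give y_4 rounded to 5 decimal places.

f(y_0) = 2.391462, f(y_1) = 1.243634
y_2 = 1.970000 - (1.243634)·(1.970000 - 2.360000)/(1.243634 - (2.391462)) = 1.547448; f(y_2) = -0.045722
y_3 = 1.547448 - (-0.045722)·(1.547448 - 1.970000)/(-0.045722 - (1.243634)) = 1.562432; f(y_3) = 0.001075
y_4 = 1.562432 - (0.001075)·(1.562432 - 1.547448)/(0.001075 - (-0.045722)) = 1.562088; f(y_4) = 0.000001

1.56209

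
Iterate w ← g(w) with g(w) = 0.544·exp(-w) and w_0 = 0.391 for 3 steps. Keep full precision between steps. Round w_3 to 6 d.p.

w_1 = g(0.391000) = 0.367951
w_2 = g(0.367951) = 0.376530
w_3 = g(0.376530) = 0.373314

0.373314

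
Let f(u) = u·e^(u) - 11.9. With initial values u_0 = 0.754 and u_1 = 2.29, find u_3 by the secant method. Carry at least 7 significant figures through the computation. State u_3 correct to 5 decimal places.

Secant update: u_(k+1) = u_k − f(u_k)·(u_k − u_(k-1))/(f(u_k) − f(u_(k-1))).
f(u_0) = -10.297384, f(u_1) = 10.713607
u_2 = 2.290000 - (10.713607)·(2.290000 - 0.754000)/(10.713607 - (-10.297384)) = 1.506786; f(u_2) = -5.101071
u_3 = 1.506786 - (-5.101071)·(1.506786 - 2.290000)/(-5.101071 - (10.713607)) = 1.759414; f(u_3) = -1.679506

1.75941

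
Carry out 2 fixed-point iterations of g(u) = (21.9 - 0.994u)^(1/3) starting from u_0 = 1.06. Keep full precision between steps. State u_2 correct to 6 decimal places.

2.676073

u_1 = g(1.060000) = 2.752179
u_2 = g(2.752179) = 2.676073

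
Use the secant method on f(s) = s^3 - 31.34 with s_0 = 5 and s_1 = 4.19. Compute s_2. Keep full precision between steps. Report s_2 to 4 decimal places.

3.5252

f(s_0) = 93.660000, f(s_1) = 42.220059
s_2 = 4.190000 - (42.220059)·(4.190000 - 5.000000)/(42.220059 - (93.660000)) = 3.525181; f(s_2) = 12.467077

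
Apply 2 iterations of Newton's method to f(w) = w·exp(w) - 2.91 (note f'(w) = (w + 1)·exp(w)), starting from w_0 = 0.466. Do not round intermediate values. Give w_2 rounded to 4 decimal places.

Newton update: w ← w − f(w)/f'(w).
w_0 = 0.466000: f = -2.167379, f' = 2.336228 → w_1 = 0.466000 - (-2.167379)/(2.336228) = 1.393726
w_1 = 1.393726: f = 2.706488, f' = 9.646325 → w_2 = 1.393726 - (2.706488)/(9.646325) = 1.113154

1.1132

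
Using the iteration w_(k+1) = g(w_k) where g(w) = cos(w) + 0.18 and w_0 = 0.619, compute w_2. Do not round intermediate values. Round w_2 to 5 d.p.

0.72496

w_1 = g(0.619000) = 0.994459
w_2 = g(0.994459) = 0.724957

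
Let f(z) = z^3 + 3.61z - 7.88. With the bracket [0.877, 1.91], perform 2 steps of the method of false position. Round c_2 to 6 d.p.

False-position update: c = (a·f(b) − b·f(a))/(f(b) − f(a)); replace the endpoint whose sign matches f(c).
f(0.877000) = -4.039504, f(1.910000) = 5.982971
step 1: c = 1.293345, f(c) = -1.047593 < 0 → new bracket [1.293345, 1.910000]
step 2: c = 1.385230, f(c) = -0.221254 < 0 → new bracket [1.385230, 1.910000]

1.385230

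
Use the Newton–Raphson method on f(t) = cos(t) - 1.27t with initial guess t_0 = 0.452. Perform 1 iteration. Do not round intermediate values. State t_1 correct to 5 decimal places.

f'(t) = -sin(t) - 1.27
t_0 = 0.452000: f = 0.325535, f' = -1.706766 → t_1 = 0.452000 - (0.325535)/(-1.706766) = 0.642732

0.64273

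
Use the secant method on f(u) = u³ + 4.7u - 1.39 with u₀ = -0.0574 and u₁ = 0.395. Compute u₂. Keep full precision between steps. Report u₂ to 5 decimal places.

f(u_0) = -1.659969, f(u_1) = 0.528130
u_2 = 0.395000 - (0.528130)·(0.395000 - -0.057400)/(0.528130 - (-1.659969)) = 0.285807; f(u_2) = -0.023363

0.28581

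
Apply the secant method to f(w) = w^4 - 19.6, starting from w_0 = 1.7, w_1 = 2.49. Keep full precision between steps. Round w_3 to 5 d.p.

2.07742

f(w_0) = -11.247900, f(w_1) = 18.841240
w_2 = 2.490000 - (18.841240)·(2.490000 - 1.700000)/(18.841240 - (-11.247900)) = 1.995317; f(w_2) = -3.749324
w_3 = 1.995317 - (-3.749324)·(1.995317 - 2.490000)/(-3.749324 - (18.841240)) = 2.077419; f(w_3) = -0.974995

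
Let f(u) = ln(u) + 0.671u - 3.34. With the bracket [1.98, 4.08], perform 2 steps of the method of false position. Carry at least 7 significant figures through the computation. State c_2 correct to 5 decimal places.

False-position update: c = (a·f(b) − b·f(a))/(f(b) − f(a)); replace the endpoint whose sign matches f(c).
f(1.980000) = -1.328323, f(4.080000) = 0.803777
step 1: c = 3.288324, f(c) = 0.056844 > 0 → new bracket [1.980000, 3.288324]
step 2: c = 3.234634, f(c) = 0.004355 > 0 → new bracket [1.980000, 3.234634]

3.23463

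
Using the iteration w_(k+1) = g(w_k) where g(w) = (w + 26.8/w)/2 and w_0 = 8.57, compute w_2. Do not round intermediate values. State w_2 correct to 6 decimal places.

w_1 = g(8.570000) = 5.848594
w_2 = g(5.848594) = 5.215446

5.215446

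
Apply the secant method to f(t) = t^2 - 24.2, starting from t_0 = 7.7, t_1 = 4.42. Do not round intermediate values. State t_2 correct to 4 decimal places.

f(t_0) = 35.090000, f(t_1) = -4.663600
t_2 = 4.420000 - (-4.663600)·(4.420000 - 7.700000)/(-4.663600 - (35.090000)) = 4.804785; f(t_2) = -1.114037

4.8048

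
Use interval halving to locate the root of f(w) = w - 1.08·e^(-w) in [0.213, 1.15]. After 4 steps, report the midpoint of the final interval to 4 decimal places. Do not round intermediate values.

f(0.213000) = -0.659809, f(1.150000) = 0.808032 (opposite signs)
step 1: m = 0.681500, f(m) = 0.135174 > 0 → root in [0.213000, 0.681500]
step 2: m = 0.447250, f(m) = -0.243285 < 0 → root in [0.447250, 0.681500]
step 3: m = 0.564375, f(m) = -0.049838 < 0 → root in [0.564375, 0.681500]
step 4: m = 0.622937, f(m) = 0.043662 > 0 → root in [0.564375, 0.622937]
Midpoint of [0.564375, 0.622937] = 0.593656

0.5937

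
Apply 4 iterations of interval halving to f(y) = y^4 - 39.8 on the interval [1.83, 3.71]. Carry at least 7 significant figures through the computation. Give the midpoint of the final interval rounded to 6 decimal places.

2.476250

f(1.830000) = -28.584869, f(3.710000) = 149.650449 (opposite signs)
step 1: m = 2.770000, f(m) = 19.073394 > 0 → root in [1.830000, 2.770000]
step 2: m = 2.300000, f(m) = -11.815900 < 0 → root in [2.300000, 2.770000]
step 3: m = 2.535000, f(m) = 1.496368 > 0 → root in [2.300000, 2.535000]
step 4: m = 2.417500, f(m) = -5.644084 < 0 → root in [2.417500, 2.535000]
Midpoint of [2.417500, 2.535000] = 2.476250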